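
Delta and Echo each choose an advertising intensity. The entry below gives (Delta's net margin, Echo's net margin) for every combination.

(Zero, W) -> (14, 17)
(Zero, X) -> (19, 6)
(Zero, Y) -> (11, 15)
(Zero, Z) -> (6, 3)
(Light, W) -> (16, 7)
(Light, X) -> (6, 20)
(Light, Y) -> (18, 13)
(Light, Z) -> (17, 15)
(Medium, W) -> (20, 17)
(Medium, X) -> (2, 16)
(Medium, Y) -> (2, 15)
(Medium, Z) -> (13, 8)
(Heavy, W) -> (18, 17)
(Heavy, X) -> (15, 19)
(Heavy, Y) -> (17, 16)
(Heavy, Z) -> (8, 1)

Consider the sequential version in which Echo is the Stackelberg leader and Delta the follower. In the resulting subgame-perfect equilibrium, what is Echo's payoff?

17

Delta best-responds to each possible Echo move:
- W → Delta plays Medium (best of 14, 16, 20, 18); Echo gets 17.
- X → Delta plays Zero (best of 19, 6, 2, 15); Echo gets 6.
- Y → Delta plays Light (best of 11, 18, 2, 17); Echo gets 13.
- Z → Delta plays Light (best of 6, 17, 13, 8); Echo gets 15.
Echo's induced payoffs are 17, 6, 13, 15, so Echo commits to W. Subgame-perfect outcome: (Medium, W) with payoffs (20, 17).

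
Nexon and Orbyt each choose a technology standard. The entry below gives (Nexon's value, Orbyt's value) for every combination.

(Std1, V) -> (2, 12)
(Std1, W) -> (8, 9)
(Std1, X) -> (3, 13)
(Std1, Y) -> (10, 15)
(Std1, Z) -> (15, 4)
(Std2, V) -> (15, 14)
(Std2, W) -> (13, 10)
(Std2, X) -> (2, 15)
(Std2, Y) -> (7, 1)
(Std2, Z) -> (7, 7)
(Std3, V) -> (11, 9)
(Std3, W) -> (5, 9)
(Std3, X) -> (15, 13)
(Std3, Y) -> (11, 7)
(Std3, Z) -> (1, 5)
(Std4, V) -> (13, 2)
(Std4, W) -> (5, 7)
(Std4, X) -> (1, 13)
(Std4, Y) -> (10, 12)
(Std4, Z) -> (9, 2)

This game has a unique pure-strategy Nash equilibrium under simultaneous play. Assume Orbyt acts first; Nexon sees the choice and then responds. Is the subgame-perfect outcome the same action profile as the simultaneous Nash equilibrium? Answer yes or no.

Nexon best-responds to each possible Orbyt move:
- V: Nexon compares 2, 15, 11, 13 and picks Std2; Orbyt would get 14.
- W: Nexon compares 8, 13, 5, 5 and picks Std2; Orbyt would get 10.
- X: Nexon compares 3, 2, 15, 1 and picks Std3; Orbyt would get 13.
- Y: Nexon compares 10, 7, 11, 10 and picks Std3; Orbyt would get 7.
- Z: Nexon compares 15, 7, 1, 9 and picks Std1; Orbyt would get 4.
Among 14, 10, 13, 7, 4, the best is 14 at V. Subgame-perfect outcome: (Std2, V) with payoffs (15, 14).
For the simultaneous game, intersect best replies.
Nexon's best replies: V→Std2; W→Std2; X→Std3; Y→Std3; Z→Std1.
Orbyt's best replies: Std1→Y; Std2→X; Std3→X; Std4→X.
The unique mutual best reply is (Std3, X), giving (15, 13).
Sequential outcome (Std2, V) differs from the Nash profile (Std3, X).

no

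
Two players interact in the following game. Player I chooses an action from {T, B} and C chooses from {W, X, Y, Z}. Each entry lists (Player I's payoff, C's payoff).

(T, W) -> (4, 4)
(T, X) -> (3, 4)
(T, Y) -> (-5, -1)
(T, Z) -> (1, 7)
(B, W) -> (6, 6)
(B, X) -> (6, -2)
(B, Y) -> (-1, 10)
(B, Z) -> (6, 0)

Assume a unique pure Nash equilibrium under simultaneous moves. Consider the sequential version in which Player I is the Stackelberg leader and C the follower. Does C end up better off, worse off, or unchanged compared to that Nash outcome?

worse off

Work backward from C's decision.
- T: C compares 4, 4, -1, 7 and picks Z; Player I would get 1.
- B: C compares 6, -2, 10, 0 and picks Y; Player I would get -1.
Player I's induced payoffs are 1, -1, so Player I commits to T. Subgame-perfect outcome: (T, Z) with payoffs (1, 7).
Now find the simultaneous Nash equilibrium.
Player I's best replies: W→B; X→B; Y→B; Z→B.
C's best replies: T→Z; B→Y.
Only (B, Y) has each player best-responding; Nash payoffs (-1, 10).
C earns 7 sequentially versus 10 at the Nash outcome: worse off.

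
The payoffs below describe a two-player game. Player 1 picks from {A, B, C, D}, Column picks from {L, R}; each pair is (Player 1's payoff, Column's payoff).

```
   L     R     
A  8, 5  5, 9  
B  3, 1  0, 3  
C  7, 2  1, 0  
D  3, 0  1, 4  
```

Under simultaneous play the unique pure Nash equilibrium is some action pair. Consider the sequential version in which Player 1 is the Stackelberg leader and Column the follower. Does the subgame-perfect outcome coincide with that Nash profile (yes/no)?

no

Solve by backward induction (Player 1 leads).
- A: Column compares 5, 9 and picks R; Player 1 would get 5.
- B: Column compares 1, 3 and picks R; Player 1 would get 0.
- C: Column compares 2, 0 and picks L; Player 1 would get 7.
- D: Column compares 0, 4 and picks R; Player 1 would get 1.
Among 5, 0, 7, 1, the best is 7 at C. Subgame-perfect outcome: (C, L) with payoffs (7, 2).
For the simultaneous game, intersect best replies.
Player 1's best replies: L→A; R→A.
Column's best replies: A→R; B→R; C→L; D→R.
Only (A, R) has each player best-responding; Nash payoffs (5, 9).
Sequential outcome (C, L) differs from the Nash profile (A, R).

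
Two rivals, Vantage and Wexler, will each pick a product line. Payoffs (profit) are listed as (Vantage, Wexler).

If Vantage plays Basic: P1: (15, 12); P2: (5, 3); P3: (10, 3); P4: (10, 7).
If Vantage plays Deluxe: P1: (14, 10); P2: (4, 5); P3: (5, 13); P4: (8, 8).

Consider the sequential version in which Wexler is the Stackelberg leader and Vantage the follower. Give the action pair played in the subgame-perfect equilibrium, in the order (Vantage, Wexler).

(Basic, P1)

Solve by backward induction (Wexler leads).
- P1: BR = Basic, leader payoff 12.
- P2: BR = Basic, leader payoff 3.
- P3: BR = Basic, leader payoff 3.
- P4: BR = Basic, leader payoff 7.
Wexler's induced payoffs are 12, 3, 3, 7, so Wexler commits to P1. Subgame-perfect outcome: (Basic, P1) with payoffs (15, 12).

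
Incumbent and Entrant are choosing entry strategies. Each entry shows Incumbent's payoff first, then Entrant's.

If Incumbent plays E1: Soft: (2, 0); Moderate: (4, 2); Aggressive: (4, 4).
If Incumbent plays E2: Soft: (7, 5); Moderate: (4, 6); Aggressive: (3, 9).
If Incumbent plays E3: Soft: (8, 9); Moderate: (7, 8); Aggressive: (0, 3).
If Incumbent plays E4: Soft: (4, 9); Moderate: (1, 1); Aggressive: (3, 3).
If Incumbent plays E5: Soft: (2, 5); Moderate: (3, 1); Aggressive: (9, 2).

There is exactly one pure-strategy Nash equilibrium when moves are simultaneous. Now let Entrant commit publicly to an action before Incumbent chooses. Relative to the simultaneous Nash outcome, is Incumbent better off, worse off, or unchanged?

unchanged

Backward induction with Entrant moving first.
- Soft → Incumbent plays E3 (best of 2, 7, 8, 4, 2); Entrant gets 9.
- Moderate → Incumbent plays E3 (best of 4, 4, 7, 1, 3); Entrant gets 8.
- Aggressive → Incumbent plays E5 (best of 4, 3, 0, 3, 9); Entrant gets 2.
Entrant's induced payoffs are 9, 8, 2, so Entrant commits to Soft. Subgame-perfect outcome: (E3, Soft) with payoffs (8, 9).
Under simultaneous play:
Incumbent's best replies: Soft→E3; Moderate→E3; Aggressive→E5.
Entrant's best replies: E1→Aggressive; E2→Aggressive; E3→Soft; E4→Soft; E5→Soft.
Only (E3, Soft) has each player best-responding; Nash payoffs (8, 9).
Incumbent earns 8 sequentially versus 8 at the Nash outcome: unchanged.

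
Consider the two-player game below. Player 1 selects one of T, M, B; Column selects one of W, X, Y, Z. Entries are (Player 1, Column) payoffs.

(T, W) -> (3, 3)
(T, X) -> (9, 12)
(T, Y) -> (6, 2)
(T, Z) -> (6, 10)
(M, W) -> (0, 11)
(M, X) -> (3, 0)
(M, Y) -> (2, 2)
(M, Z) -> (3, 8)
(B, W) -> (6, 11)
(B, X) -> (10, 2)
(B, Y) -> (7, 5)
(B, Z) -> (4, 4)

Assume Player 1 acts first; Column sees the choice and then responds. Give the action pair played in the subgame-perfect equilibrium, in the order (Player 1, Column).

(T, X)

Backward induction with Player 1 moving first.
- T → Column plays X (best of 3, 12, 2, 10); Player 1 gets 9.
- M → Column plays W (best of 11, 0, 2, 8); Player 1 gets 0.
- B → Column plays W (best of 11, 2, 5, 4); Player 1 gets 6.
Maximizing over 9, 0, 6, Player 1 chooses T. Subgame-perfect outcome: (T, X) with payoffs (9, 12).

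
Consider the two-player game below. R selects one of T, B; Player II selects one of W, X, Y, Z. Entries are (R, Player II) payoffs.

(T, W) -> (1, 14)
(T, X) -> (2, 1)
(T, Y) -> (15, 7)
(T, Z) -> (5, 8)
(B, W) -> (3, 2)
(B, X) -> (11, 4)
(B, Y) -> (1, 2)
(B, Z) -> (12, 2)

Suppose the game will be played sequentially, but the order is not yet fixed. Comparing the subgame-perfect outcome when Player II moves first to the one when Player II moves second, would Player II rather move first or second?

first

If R leads: Player II's best replies are T→W, B→X; R's induced payoffs 1, 11; outcome (B, X), payoffs (11, 4).
If Player II leads: R's best replies are W→B, X→B, Y→T, Z→B; Player II's induced payoffs 2, 4, 7, 2; outcome (T, Y), payoffs (15, 7).
Player II gets 7 moving first and 4 moving second, so Player II prefers to move first.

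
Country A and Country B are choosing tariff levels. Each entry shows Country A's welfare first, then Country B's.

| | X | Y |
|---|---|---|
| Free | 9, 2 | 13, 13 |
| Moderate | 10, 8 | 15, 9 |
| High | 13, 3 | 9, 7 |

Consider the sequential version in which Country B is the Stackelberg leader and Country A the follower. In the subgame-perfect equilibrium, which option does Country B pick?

Y

Backward induction with Country B moving first.
- X: BR = High, leader payoff 3.
- Y: BR = Moderate, leader payoff 9.
Among 3, 9, the best is 9 at Y. Subgame-perfect outcome: (Moderate, Y) with payoffs (15, 9).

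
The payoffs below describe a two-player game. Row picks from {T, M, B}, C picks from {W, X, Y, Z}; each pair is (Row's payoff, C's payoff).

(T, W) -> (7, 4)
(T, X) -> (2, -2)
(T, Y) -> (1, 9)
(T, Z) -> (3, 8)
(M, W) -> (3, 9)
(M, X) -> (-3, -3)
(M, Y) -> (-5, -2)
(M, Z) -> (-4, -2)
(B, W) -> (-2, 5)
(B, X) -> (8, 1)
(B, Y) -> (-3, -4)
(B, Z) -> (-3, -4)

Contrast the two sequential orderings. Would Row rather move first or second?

If Row leads: C's best replies are T→Y, M→W, B→W; Row's induced payoffs 1, 3, -2; outcome (M, W), payoffs (3, 9).
If C leads: Row's best replies are W→T, X→B, Y→T, Z→T; C's induced payoffs 4, 1, 9, 8; outcome (T, Y), payoffs (1, 9).
Row gets 3 moving first and 1 moving second, so Row prefers to move first.

first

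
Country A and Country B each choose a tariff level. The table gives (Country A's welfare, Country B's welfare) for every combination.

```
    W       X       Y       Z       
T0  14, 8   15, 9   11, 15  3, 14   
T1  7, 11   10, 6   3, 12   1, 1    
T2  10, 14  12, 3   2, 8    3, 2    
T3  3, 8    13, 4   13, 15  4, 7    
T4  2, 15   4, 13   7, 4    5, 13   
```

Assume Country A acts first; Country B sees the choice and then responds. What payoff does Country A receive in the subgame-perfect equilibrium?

13

Work backward from Country B's decision.
- T0: BR = Y, leader payoff 11.
- T1: BR = Y, leader payoff 3.
- T2: BR = W, leader payoff 10.
- T3: BR = Y, leader payoff 13.
- T4: BR = W, leader payoff 2.
Maximizing over 11, 3, 10, 13, 2, Country A chooses T3. Subgame-perfect outcome: (T3, Y) with payoffs (13, 15).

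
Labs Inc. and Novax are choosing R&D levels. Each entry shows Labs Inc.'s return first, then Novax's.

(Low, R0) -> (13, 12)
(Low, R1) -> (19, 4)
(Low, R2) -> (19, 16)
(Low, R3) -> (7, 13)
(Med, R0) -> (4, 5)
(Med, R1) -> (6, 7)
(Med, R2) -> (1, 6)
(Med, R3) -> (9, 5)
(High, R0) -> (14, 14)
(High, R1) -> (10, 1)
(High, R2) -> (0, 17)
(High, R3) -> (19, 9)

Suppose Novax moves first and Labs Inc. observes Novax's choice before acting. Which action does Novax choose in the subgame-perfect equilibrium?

R2

Solve by backward induction (Novax leads).
- R0: Labs Inc. compares 13, 4, 14 and picks High; Novax would get 14.
- R1: Labs Inc. compares 19, 6, 10 and picks Low; Novax would get 4.
- R2: Labs Inc. compares 19, 1, 0 and picks Low; Novax would get 16.
- R3: Labs Inc. compares 7, 9, 19 and picks High; Novax would get 9.
Among 14, 4, 16, 9, the best is 16 at R2. Subgame-perfect outcome: (Low, R2) with payoffs (19, 16).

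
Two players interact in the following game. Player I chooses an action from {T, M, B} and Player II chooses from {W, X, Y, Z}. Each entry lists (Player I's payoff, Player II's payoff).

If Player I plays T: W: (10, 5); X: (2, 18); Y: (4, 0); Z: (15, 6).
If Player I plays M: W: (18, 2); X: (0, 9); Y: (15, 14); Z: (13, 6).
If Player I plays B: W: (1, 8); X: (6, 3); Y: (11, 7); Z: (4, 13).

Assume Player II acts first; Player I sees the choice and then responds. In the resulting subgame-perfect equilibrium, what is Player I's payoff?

Player I best-responds to each possible Player II move:
- W: BR = M, leader payoff 2.
- X: BR = B, leader payoff 3.
- Y: BR = M, leader payoff 14.
- Z: BR = T, leader payoff 6.
Maximizing over 2, 3, 14, 6, Player II chooses Y. Subgame-perfect outcome: (M, Y) with payoffs (15, 14).

15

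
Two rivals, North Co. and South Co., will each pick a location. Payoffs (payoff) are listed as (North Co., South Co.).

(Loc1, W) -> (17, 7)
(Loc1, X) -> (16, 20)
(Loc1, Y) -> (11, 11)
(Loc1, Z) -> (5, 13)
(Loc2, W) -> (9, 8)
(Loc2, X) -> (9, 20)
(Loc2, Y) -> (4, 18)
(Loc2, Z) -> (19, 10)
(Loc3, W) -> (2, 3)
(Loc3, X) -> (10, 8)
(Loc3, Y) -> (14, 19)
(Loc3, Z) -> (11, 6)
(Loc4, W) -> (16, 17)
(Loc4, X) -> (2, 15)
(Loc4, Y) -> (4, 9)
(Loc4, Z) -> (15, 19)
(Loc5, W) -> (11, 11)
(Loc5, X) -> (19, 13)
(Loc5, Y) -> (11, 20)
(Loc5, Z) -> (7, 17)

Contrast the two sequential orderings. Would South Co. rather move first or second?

second

If North Co. leads: South Co.'s best replies are Loc1→X, Loc2→X, Loc3→Y, Loc4→Z, Loc5→Y; North Co.'s induced payoffs 16, 9, 14, 15, 11; outcome (Loc1, X), payoffs (16, 20).
If South Co. leads: North Co.'s best replies are W→Loc1, X→Loc5, Y→Loc3, Z→Loc2; South Co.'s induced payoffs 7, 13, 19, 10; outcome (Loc3, Y), payoffs (14, 19).
South Co. gets 19 moving first and 20 moving second, so South Co. prefers to move second.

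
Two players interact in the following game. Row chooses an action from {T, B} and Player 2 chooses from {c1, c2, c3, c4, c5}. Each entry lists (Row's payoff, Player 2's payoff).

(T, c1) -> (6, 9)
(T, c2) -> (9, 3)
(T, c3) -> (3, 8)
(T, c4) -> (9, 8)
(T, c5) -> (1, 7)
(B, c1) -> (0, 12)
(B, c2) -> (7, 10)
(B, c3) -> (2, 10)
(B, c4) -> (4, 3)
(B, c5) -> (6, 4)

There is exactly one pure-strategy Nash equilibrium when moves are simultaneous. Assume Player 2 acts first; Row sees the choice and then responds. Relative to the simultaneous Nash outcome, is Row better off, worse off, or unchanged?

unchanged

Row best-responds to each possible Player 2 move:
- c1: BR = T, leader payoff 9.
- c2: BR = T, leader payoff 3.
- c3: BR = T, leader payoff 8.
- c4: BR = T, leader payoff 8.
- c5: BR = B, leader payoff 4.
Among 9, 3, 8, 8, 4, the best is 9 at c1. Subgame-perfect outcome: (T, c1) with payoffs (6, 9).
Now find the simultaneous Nash equilibrium.
Row's best replies: c1→T; c2→T; c3→T; c4→T; c5→B.
Player 2's best replies: T→c1; B→c1.
Only (T, c1) has each player best-responding; Nash payoffs (6, 9).
Row earns 6 sequentially versus 6 at the Nash outcome: unchanged.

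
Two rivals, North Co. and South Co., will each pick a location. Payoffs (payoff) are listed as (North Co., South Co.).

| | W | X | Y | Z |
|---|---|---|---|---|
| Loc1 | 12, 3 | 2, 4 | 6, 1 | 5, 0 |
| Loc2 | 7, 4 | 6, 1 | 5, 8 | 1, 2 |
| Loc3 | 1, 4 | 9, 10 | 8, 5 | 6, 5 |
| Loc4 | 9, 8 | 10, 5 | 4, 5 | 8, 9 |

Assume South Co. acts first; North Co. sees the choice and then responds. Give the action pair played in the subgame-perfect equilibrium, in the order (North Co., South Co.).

Backward induction with South Co. moving first.
- W: BR = Loc1, leader payoff 3.
- X: BR = Loc4, leader payoff 5.
- Y: BR = Loc3, leader payoff 5.
- Z: BR = Loc4, leader payoff 9.
Maximizing over 3, 5, 5, 9, South Co. chooses Z. Subgame-perfect outcome: (Loc4, Z) with payoffs (8, 9).

(Loc4, Z)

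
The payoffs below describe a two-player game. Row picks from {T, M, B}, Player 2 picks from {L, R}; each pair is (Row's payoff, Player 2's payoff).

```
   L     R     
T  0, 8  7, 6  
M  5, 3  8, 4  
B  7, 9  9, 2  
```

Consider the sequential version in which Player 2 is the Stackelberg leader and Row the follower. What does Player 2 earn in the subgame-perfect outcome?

9

Backward induction with Player 2 moving first.
- L → Row plays B (best of 0, 5, 7); Player 2 gets 9.
- R → Row plays B (best of 7, 8, 9); Player 2 gets 2.
Player 2's induced payoffs are 9, 2, so Player 2 commits to L. Subgame-perfect outcome: (B, L) with payoffs (7, 9).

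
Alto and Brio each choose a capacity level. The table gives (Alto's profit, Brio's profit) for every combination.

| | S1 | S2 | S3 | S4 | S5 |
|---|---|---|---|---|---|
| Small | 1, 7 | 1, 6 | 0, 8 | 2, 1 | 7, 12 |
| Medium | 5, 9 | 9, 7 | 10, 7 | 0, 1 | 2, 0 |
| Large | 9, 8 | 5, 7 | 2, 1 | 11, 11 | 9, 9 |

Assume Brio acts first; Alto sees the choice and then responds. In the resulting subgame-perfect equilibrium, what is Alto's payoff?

11

Work backward from Alto's decision.
- S1 → Alto plays Large (best of 1, 5, 9); Brio gets 8.
- S2 → Alto plays Medium (best of 1, 9, 5); Brio gets 7.
- S3 → Alto plays Medium (best of 0, 10, 2); Brio gets 7.
- S4 → Alto plays Large (best of 2, 0, 11); Brio gets 11.
- S5 → Alto plays Large (best of 7, 2, 9); Brio gets 9.
Maximizing over 8, 7, 7, 11, 9, Brio chooses S4. Subgame-perfect outcome: (Large, S4) with payoffs (11, 11).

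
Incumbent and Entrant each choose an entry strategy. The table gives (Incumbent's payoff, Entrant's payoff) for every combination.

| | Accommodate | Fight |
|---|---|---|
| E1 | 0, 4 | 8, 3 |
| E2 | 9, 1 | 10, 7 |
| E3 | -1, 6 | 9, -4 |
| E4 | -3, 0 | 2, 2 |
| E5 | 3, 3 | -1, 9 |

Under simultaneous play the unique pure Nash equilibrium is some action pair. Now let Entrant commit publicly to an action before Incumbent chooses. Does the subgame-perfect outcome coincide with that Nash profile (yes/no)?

yes

Work backward from Incumbent's decision.
- Accommodate: BR = E2, leader payoff 1.
- Fight: BR = E2, leader payoff 7.
Maximizing over 1, 7, Entrant chooses Fight. Subgame-perfect outcome: (E2, Fight) with payoffs (10, 7).
Now find the simultaneous Nash equilibrium.
Incumbent's best replies: Accommodate→E2; Fight→E2.
Entrant's best replies: E1→Accommodate; E2→Fight; E3→Accommodate; E4→Fight; E5→Fight.
The unique mutual best reply is (E2, Fight), giving (10, 7).
Sequential outcome (E2, Fight) coincides with the Nash profile (E2, Fight).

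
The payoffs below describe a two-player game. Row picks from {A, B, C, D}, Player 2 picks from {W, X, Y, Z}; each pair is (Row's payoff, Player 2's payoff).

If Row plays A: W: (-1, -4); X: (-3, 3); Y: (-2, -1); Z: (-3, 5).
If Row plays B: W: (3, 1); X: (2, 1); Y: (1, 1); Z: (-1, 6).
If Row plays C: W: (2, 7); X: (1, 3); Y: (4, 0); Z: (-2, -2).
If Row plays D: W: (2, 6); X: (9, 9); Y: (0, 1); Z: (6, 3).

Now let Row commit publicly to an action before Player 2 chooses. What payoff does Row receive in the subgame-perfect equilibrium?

Solve by backward induction (Row leads).
- A → Player 2 plays Z (best of -4, 3, -1, 5); Row gets -3.
- B → Player 2 plays Z (best of 1, 1, 1, 6); Row gets -1.
- C → Player 2 plays W (best of 7, 3, 0, -2); Row gets 2.
- D → Player 2 plays X (best of 6, 9, 1, 3); Row gets 9.
Among -3, -1, 2, 9, the best is 9 at D. Subgame-perfect outcome: (D, X) with payoffs (9, 9).

9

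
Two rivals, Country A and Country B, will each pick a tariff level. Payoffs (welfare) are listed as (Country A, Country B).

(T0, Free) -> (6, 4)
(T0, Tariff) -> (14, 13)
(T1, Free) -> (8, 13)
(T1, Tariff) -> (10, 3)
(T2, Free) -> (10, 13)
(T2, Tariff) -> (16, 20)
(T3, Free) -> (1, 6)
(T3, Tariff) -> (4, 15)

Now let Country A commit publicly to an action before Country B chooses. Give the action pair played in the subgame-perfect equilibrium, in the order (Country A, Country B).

Country B best-responds to each possible Country A move:
- T0: Country B compares 4, 13 and picks Tariff; Country A would get 14.
- T1: Country B compares 13, 3 and picks Free; Country A would get 8.
- T2: Country B compares 13, 20 and picks Tariff; Country A would get 16.
- T3: Country B compares 6, 15 and picks Tariff; Country A would get 4.
Among 14, 8, 16, 4, the best is 16 at T2. Subgame-perfect outcome: (T2, Tariff) with payoffs (16, 20).

(T2, Tariff)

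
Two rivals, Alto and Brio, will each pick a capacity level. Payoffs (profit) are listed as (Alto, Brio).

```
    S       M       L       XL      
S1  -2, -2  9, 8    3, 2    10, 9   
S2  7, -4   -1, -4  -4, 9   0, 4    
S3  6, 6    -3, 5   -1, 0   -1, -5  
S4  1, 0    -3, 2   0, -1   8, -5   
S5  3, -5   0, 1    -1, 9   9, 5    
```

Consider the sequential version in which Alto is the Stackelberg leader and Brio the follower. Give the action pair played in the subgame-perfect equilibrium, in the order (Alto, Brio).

(S1, XL)

Brio best-responds to each possible Alto move:
- S1: BR = XL, leader payoff 10.
- S2: BR = L, leader payoff -4.
- S3: BR = S, leader payoff 6.
- S4: BR = M, leader payoff -3.
- S5: BR = L, leader payoff -1.
Alto's induced payoffs are 10, -4, 6, -3, -1, so Alto commits to S1. Subgame-perfect outcome: (S1, XL) with payoffs (10, 9).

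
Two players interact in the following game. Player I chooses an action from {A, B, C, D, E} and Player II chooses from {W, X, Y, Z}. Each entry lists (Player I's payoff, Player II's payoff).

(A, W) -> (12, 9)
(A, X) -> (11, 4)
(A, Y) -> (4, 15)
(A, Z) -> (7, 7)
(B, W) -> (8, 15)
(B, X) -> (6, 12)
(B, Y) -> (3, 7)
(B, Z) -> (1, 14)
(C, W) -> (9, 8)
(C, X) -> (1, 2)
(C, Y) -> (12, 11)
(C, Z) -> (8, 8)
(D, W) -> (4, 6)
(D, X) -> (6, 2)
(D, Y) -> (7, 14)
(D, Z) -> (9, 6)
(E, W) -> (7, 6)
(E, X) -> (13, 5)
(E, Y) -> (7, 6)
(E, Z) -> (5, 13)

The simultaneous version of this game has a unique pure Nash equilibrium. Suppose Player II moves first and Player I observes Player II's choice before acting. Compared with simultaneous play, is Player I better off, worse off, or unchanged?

unchanged

Solve by backward induction (Player II leads).
- W → Player I plays A (best of 12, 8, 9, 4, 7); Player II gets 9.
- X → Player I plays E (best of 11, 6, 1, 6, 13); Player II gets 5.
- Y → Player I plays C (best of 4, 3, 12, 7, 7); Player II gets 11.
- Z → Player I plays D (best of 7, 1, 8, 9, 5); Player II gets 6.
Player II's induced payoffs are 9, 5, 11, 6, so Player II commits to Y. Subgame-perfect outcome: (C, Y) with payoffs (12, 11).
Now find the simultaneous Nash equilibrium.
Player I's best replies: W→A; X→E; Y→C; Z→D.
Player II's best replies: A→Y; B→W; C→Y; D→Y; E→Z.
Only (C, Y) has each player best-responding; Nash payoffs (12, 11).
Player I earns 12 sequentially versus 12 at the Nash outcome: unchanged.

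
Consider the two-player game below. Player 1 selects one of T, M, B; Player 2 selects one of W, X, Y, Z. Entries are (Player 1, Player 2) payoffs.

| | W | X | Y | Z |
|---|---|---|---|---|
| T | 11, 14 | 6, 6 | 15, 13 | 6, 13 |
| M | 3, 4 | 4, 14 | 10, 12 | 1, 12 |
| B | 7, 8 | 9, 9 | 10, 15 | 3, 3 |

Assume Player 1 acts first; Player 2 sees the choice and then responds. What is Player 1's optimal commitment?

T

Player 2 best-responds to each possible Player 1 move:
- T → Player 2 plays W (best of 14, 6, 13, 13); Player 1 gets 11.
- M → Player 2 plays X (best of 4, 14, 12, 12); Player 1 gets 4.
- B → Player 2 plays Y (best of 8, 9, 15, 3); Player 1 gets 10.
Among 11, 4, 10, the best is 11 at T. Subgame-perfect outcome: (T, W) with payoffs (11, 14).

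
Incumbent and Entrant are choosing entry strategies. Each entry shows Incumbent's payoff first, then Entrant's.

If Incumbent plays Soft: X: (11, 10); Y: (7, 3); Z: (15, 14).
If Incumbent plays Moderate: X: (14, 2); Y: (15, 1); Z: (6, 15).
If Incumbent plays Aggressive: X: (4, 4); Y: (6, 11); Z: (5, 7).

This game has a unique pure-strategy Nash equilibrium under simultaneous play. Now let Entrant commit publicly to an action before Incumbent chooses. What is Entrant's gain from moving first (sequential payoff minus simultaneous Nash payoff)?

0

Backward induction with Entrant moving first.
- X: Incumbent compares 11, 14, 4 and picks Moderate; Entrant would get 2.
- Y: Incumbent compares 7, 15, 6 and picks Moderate; Entrant would get 1.
- Z: Incumbent compares 15, 6, 5 and picks Soft; Entrant would get 14.
Maximizing over 2, 1, 14, Entrant chooses Z. Subgame-perfect outcome: (Soft, Z) with payoffs (15, 14).
For the simultaneous game, intersect best replies.
Incumbent's best replies: X→Moderate; Y→Moderate; Z→Soft.
Entrant's best replies: Soft→Z; Moderate→Z; Aggressive→Y.
The unique mutual best reply is (Soft, Z), giving (15, 14).
Entrant's commitment gain: 14 − 14 = 0.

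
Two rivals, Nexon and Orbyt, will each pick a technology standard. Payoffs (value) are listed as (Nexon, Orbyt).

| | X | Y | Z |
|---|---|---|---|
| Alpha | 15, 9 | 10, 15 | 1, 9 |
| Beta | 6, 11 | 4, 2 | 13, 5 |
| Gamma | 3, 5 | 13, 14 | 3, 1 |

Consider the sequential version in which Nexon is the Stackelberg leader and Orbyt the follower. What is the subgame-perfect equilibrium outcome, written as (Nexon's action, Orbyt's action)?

Work backward from Orbyt's decision.
- Alpha: Orbyt compares 9, 15, 9 and picks Y; Nexon would get 10.
- Beta: Orbyt compares 11, 2, 5 and picks X; Nexon would get 6.
- Gamma: Orbyt compares 5, 14, 1 and picks Y; Nexon would get 13.
Maximizing over 10, 6, 13, Nexon chooses Gamma. Subgame-perfect outcome: (Gamma, Y) with payoffs (13, 14).

(Gamma, Y)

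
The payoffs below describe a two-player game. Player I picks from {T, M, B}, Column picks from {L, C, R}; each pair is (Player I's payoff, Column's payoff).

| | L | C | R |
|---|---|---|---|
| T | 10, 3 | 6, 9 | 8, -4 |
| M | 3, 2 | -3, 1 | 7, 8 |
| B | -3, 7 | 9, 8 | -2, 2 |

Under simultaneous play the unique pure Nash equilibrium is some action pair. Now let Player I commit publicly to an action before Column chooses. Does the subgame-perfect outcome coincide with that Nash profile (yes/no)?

yes

Work backward from Column's decision.
- T → Column plays C (best of 3, 9, -4); Player I gets 6.
- M → Column plays R (best of 2, 1, 8); Player I gets 7.
- B → Column plays C (best of 7, 8, 2); Player I gets 9.
Among 6, 7, 9, the best is 9 at B. Subgame-perfect outcome: (B, C) with payoffs (9, 8).
Under simultaneous play:
Player I's best replies: L→T; C→B; R→T.
Column's best replies: T→C; M→R; B→C.
The unique mutual best reply is (B, C), giving (9, 8).
Sequential outcome (B, C) coincides with the Nash profile (B, C).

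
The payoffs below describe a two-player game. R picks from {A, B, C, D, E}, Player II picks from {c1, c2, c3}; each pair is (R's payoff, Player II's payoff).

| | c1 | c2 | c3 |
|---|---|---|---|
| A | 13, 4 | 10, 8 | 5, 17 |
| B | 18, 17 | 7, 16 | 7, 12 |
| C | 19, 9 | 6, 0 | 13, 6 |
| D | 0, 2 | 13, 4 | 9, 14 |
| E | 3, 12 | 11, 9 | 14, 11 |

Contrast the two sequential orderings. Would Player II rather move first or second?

first

If R leads: Player II's best replies are A→c3, B→c1, C→c1, D→c3, E→c1; R's induced payoffs 5, 18, 19, 9, 3; outcome (C, c1), payoffs (19, 9).
If Player II leads: R's best replies are c1→C, c2→D, c3→E; Player II's induced payoffs 9, 4, 11; outcome (E, c3), payoffs (14, 11).
Player II gets 11 moving first and 9 moving second, so Player II prefers to move first.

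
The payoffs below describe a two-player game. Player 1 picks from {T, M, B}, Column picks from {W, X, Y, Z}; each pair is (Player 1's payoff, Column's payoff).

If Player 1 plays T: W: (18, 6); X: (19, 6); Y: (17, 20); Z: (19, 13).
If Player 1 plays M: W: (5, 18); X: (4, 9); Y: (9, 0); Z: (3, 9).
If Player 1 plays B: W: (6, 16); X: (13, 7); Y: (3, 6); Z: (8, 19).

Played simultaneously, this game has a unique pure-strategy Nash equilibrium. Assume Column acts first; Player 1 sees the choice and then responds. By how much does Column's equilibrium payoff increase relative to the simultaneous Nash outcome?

0

Player 1 best-responds to each possible Column move:
- W: BR = T, leader payoff 6.
- X: BR = T, leader payoff 6.
- Y: BR = T, leader payoff 20.
- Z: BR = T, leader payoff 13.
Column's induced payoffs are 6, 6, 20, 13, so Column commits to Y. Subgame-perfect outcome: (T, Y) with payoffs (17, 20).
Under simultaneous play:
Player 1's best replies: W→T; X→T; Y→T; Z→T.
Column's best replies: T→Y; M→W; B→Z.
Only (T, Y) has each player best-responding; Nash payoffs (17, 20).
Column's commitment gain: 20 − 20 = 0.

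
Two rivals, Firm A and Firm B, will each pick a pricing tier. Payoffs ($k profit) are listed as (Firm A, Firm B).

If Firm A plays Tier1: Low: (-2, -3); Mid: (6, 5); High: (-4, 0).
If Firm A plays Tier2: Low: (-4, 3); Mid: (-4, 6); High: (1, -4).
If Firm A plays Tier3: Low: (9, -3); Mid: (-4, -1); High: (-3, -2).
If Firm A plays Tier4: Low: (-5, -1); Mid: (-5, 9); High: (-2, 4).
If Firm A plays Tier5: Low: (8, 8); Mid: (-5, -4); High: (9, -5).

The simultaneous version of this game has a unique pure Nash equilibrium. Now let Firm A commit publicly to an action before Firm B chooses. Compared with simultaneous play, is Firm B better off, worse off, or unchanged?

Solve by backward induction (Firm A leads).
- Tier1: BR = Mid, leader payoff 6.
- Tier2: BR = Mid, leader payoff -4.
- Tier3: BR = Mid, leader payoff -4.
- Tier4: BR = Mid, leader payoff -5.
- Tier5: BR = Low, leader payoff 8.
Firm A's induced payoffs are 6, -4, -4, -5, 8, so Firm A commits to Tier5. Subgame-perfect outcome: (Tier5, Low) with payoffs (8, 8).
Now find the simultaneous Nash equilibrium.
Firm A's best replies: Low→Tier3; Mid→Tier1; High→Tier5.
Firm B's best replies: Tier1→Mid; Tier2→Mid; Tier3→Mid; Tier4→Mid; Tier5→Low.
Only (Tier1, Mid) has each player best-responding; Nash payoffs (6, 5).
Firm B earns 8 sequentially versus 5 at the Nash outcome: better off.

better off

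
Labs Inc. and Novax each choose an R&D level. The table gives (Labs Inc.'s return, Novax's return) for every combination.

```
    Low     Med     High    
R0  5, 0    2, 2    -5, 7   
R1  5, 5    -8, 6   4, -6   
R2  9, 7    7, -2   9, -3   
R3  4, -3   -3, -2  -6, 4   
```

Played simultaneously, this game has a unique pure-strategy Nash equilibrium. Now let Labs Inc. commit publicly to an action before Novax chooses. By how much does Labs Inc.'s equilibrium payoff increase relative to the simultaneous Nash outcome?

Work backward from Novax's decision.
- R0: Novax compares 0, 2, 7 and picks High; Labs Inc. would get -5.
- R1: Novax compares 5, 6, -6 and picks Med; Labs Inc. would get -8.
- R2: Novax compares 7, -2, -3 and picks Low; Labs Inc. would get 9.
- R3: Novax compares -3, -2, 4 and picks High; Labs Inc. would get -6.
Labs Inc.'s induced payoffs are -5, -8, 9, -6, so Labs Inc. commits to R2. Subgame-perfect outcome: (R2, Low) with payoffs (9, 7).
For the simultaneous game, intersect best replies.
Labs Inc.'s best replies: Low→R2; Med→R2; High→R2.
Novax's best replies: R0→High; R1→Med; R2→Low; R3→High.
Only (R2, Low) has each player best-responding; Nash payoffs (9, 7).
Labs Inc.'s commitment gain: 9 − 9 = 0.

0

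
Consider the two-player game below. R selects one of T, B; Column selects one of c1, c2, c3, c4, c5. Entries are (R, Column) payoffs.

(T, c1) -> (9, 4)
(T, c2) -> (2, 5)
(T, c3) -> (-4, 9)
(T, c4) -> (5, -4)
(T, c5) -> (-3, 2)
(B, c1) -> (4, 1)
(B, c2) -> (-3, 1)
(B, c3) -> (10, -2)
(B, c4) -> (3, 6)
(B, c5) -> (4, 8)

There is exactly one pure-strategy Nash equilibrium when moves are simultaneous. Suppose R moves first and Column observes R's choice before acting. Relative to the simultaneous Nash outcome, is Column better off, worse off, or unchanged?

unchanged

Solve by backward induction (R leads).
- T → Column plays c3 (best of 4, 5, 9, -4, 2); R gets -4.
- B → Column plays c5 (best of 1, 1, -2, 6, 8); R gets 4.
Among -4, 4, the best is 4 at B. Subgame-perfect outcome: (B, c5) with payoffs (4, 8).
For the simultaneous game, intersect best replies.
R's best replies: c1→T; c2→T; c3→B; c4→T; c5→B.
Column's best replies: T→c3; B→c5.
The unique mutual best reply is (B, c5), giving (4, 8).
Column earns 8 sequentially versus 8 at the Nash outcome: unchanged.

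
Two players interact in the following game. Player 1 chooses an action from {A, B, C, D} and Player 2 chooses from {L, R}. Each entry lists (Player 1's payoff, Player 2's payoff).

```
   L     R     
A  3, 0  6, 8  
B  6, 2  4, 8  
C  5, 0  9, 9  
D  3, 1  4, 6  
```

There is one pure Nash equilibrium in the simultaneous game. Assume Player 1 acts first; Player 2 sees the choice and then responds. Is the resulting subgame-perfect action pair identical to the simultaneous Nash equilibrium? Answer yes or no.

yes

Work backward from Player 2's decision.
- A: BR = R, leader payoff 6.
- B: BR = R, leader payoff 4.
- C: BR = R, leader payoff 9.
- D: BR = R, leader payoff 4.
Player 1's induced payoffs are 6, 4, 9, 4, so Player 1 commits to C. Subgame-perfect outcome: (C, R) with payoffs (9, 9).
Under simultaneous play:
Player 1's best replies: L→B; R→C.
Player 2's best replies: A→R; B→R; C→R; D→R.
Only (C, R) has each player best-responding; Nash payoffs (9, 9).
Sequential outcome (C, R) coincides with the Nash profile (C, R).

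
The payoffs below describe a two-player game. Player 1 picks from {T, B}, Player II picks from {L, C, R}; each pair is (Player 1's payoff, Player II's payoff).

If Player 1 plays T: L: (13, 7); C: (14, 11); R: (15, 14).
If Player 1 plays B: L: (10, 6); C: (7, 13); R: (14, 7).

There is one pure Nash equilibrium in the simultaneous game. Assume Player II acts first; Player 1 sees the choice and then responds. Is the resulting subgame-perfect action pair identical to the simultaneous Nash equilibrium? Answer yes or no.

Work backward from Player 1's decision.
- L: BR = T, leader payoff 7.
- C: BR = T, leader payoff 11.
- R: BR = T, leader payoff 14.
Among 7, 11, 14, the best is 14 at R. Subgame-perfect outcome: (T, R) with payoffs (15, 14).
Under simultaneous play:
Player 1's best replies: L→T; C→T; R→T.
Player II's best replies: T→R; B→C.
The unique mutual best reply is (T, R), giving (15, 14).
Sequential outcome (T, R) coincides with the Nash profile (T, R).

yes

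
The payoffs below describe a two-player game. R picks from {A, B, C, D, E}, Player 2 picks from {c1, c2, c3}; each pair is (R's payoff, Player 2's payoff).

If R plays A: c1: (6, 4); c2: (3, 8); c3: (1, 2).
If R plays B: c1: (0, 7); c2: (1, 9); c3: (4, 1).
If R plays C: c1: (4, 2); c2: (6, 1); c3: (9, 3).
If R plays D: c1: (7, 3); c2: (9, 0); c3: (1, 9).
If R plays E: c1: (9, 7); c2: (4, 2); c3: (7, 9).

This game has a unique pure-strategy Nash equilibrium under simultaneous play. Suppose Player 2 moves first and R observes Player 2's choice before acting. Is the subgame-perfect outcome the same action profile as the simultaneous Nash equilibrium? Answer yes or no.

no

R best-responds to each possible Player 2 move:
- c1 → R plays E (best of 6, 0, 4, 7, 9); Player 2 gets 7.
- c2 → R plays D (best of 3, 1, 6, 9, 4); Player 2 gets 0.
- c3 → R plays C (best of 1, 4, 9, 1, 7); Player 2 gets 3.
Maximizing over 7, 0, 3, Player 2 chooses c1. Subgame-perfect outcome: (E, c1) with payoffs (9, 7).
Now find the simultaneous Nash equilibrium.
R's best replies: c1→E; c2→D; c3→C.
Player 2's best replies: A→c2; B→c2; C→c3; D→c3; E→c3.
The unique mutual best reply is (C, c3), giving (9, 3).
Sequential outcome (E, c1) differs from the Nash profile (C, c3).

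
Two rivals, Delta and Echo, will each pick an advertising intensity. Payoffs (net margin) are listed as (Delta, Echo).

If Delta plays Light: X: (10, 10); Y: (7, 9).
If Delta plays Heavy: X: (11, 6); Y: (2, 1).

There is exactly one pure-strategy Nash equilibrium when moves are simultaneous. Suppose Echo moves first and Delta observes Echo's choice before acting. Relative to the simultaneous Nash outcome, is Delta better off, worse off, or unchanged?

Work backward from Delta's decision.
- X → Delta plays Heavy (best of 10, 11); Echo gets 6.
- Y → Delta plays Light (best of 7, 2); Echo gets 9.
Among 6, 9, the best is 9 at Y. Subgame-perfect outcome: (Light, Y) with payoffs (7, 9).
Now find the simultaneous Nash equilibrium.
Delta's best replies: X→Heavy; Y→Light.
Echo's best replies: Light→X; Heavy→X.
Only (Heavy, X) has each player best-responding; Nash payoffs (11, 6).
Delta earns 7 sequentially versus 11 at the Nash outcome: worse off.

worse off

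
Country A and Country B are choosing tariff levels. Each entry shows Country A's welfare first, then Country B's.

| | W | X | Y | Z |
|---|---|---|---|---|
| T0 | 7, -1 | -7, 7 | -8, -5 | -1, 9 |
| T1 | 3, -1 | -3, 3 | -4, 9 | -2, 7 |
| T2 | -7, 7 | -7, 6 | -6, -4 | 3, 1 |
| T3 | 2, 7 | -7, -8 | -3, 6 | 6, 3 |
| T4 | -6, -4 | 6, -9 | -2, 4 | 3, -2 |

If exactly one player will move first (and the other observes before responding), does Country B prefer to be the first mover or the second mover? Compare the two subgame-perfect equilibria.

If Country A leads: Country B's best replies are T0→Z, T1→Y, T2→W, T3→W, T4→Y; Country A's induced payoffs -1, -4, -7, 2, -2; outcome (T3, W), payoffs (2, 7).
If Country B leads: Country A's best replies are W→T0, X→T4, Y→T4, Z→T3; Country B's induced payoffs -1, -9, 4, 3; outcome (T4, Y), payoffs (-2, 4).
Country B gets 4 moving first and 7 moving second, so Country B prefers to move second.

second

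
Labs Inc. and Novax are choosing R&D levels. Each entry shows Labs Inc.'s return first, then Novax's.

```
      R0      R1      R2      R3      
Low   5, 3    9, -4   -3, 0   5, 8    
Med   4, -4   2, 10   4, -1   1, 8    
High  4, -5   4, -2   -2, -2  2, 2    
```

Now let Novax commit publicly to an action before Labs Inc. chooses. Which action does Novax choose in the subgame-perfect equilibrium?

R3

Labs Inc. best-responds to each possible Novax move:
- R0 → Labs Inc. plays Low (best of 5, 4, 4); Novax gets 3.
- R1 → Labs Inc. plays Low (best of 9, 2, 4); Novax gets -4.
- R2 → Labs Inc. plays Med (best of -3, 4, -2); Novax gets -1.
- R3 → Labs Inc. plays Low (best of 5, 1, 2); Novax gets 8.
Maximizing over 3, -4, -1, 8, Novax chooses R3. Subgame-perfect outcome: (Low, R3) with payoffs (5, 8).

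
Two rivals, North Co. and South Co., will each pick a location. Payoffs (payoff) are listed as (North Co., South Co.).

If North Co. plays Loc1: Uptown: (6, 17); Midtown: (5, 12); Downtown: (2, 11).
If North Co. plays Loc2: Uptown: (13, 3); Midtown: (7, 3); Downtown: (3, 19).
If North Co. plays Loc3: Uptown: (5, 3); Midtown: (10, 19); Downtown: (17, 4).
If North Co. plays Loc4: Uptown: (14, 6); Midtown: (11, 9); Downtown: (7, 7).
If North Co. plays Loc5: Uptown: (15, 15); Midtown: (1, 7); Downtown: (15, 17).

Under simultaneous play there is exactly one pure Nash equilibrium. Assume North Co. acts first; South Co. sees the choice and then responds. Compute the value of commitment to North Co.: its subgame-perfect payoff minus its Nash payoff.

South Co. best-responds to each possible North Co. move:
- Loc1 → South Co. plays Uptown (best of 17, 12, 11); North Co. gets 6.
- Loc2 → South Co. plays Downtown (best of 3, 3, 19); North Co. gets 3.
- Loc3 → South Co. plays Midtown (best of 3, 19, 4); North Co. gets 10.
- Loc4 → South Co. plays Midtown (best of 6, 9, 7); North Co. gets 11.
- Loc5 → South Co. plays Downtown (best of 15, 7, 17); North Co. gets 15.
Maximizing over 6, 3, 10, 11, 15, North Co. chooses Loc5. Subgame-perfect outcome: (Loc5, Downtown) with payoffs (15, 17).
Now find the simultaneous Nash equilibrium.
North Co.'s best replies: Uptown→Loc5; Midtown→Loc4; Downtown→Loc3.
South Co.'s best replies: Loc1→Uptown; Loc2→Downtown; Loc3→Midtown; Loc4→Midtown; Loc5→Downtown.
Only (Loc4, Midtown) has each player best-responding; Nash payoffs (11, 9).
North Co.'s commitment gain: 15 − 11 = 4.

4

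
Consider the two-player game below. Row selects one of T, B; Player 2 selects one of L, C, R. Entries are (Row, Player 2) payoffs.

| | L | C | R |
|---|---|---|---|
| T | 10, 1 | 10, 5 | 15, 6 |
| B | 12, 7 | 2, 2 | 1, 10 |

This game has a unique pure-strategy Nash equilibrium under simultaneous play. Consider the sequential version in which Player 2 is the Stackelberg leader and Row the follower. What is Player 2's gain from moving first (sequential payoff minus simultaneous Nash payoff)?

1

Backward induction with Player 2 moving first.
- L → Row plays B (best of 10, 12); Player 2 gets 7.
- C → Row plays T (best of 10, 2); Player 2 gets 5.
- R → Row plays T (best of 15, 1); Player 2 gets 6.
Among 7, 5, 6, the best is 7 at L. Subgame-perfect outcome: (B, L) with payoffs (12, 7).
For the simultaneous game, intersect best replies.
Row's best replies: L→B; C→T; R→T.
Player 2's best replies: T→R; B→R.
Only (T, R) has each player best-responding; Nash payoffs (15, 6).
Player 2's commitment gain: 7 − 6 = 1.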